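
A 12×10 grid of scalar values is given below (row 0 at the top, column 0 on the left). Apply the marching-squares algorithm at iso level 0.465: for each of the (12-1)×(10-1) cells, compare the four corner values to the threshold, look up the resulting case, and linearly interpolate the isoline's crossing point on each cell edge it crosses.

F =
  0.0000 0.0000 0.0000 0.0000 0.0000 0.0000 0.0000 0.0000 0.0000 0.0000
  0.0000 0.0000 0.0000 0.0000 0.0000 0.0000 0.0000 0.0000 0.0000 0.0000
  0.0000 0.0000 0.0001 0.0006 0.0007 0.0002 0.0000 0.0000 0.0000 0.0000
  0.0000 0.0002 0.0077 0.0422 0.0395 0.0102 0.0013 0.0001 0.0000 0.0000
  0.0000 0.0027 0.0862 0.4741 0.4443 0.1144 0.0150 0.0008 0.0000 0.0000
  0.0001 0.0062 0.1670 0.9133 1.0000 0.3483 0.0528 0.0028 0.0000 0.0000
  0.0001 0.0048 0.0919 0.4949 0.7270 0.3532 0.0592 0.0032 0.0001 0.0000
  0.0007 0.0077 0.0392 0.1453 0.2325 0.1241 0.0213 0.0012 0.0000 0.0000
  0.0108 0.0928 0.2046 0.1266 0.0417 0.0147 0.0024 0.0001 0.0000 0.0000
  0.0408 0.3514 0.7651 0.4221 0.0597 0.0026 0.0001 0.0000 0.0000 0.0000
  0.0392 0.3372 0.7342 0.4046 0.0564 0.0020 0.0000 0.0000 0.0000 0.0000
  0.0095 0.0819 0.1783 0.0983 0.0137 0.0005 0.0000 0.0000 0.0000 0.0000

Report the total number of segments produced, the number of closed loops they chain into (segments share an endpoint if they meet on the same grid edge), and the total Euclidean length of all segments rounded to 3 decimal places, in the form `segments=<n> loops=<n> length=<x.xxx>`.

cell (3,2): code 0100 → (3.979,3.000)–(4.000,2.977)
cell (3,3): code 1000 → (4.000,3.305)–(3.979,3.000)
cell (4,2): code 0110 → (4.000,2.977)–(5.000,2.399)
cell (4,3): code 1101 → (4.037,4.000)–(4.000,3.305)
cell (4,4): code 1000 → (5.000,4.821)–(4.037,4.000)
cell (5,2): code 0110 → (5.000,2.399)–(6.000,2.926)
cell (5,4): code 1001 → (6.000,4.701)–(5.000,4.821)
cell (6,2): code 0010 → (6.000,2.926)–(6.086,3.000)
cell (6,3): code 0011 → (6.086,3.000)–(6.530,4.000)
cell (6,4): code 0001 → (6.530,4.000)–(6.000,4.701)
cell (8,1): code 0100 → (8.465,2.000)–(9.000,1.275)
cell (8,2): code 1000 → (9.000,2.875)–(8.465,2.000)
cell (9,1): code 0110 → (9.000,1.275)–(10.000,1.322)
cell (9,2): code 1001 → (10.000,2.817)–(9.000,2.875)
cell (10,1): code 0010 → (10.000,1.322)–(10.484,2.000)
cell (10,2): code 0001 → (10.484,2.000)–(10.000,2.817)
total: 16 segments, chained into 2 closed loop(s), length Σ = 13.389488

segments=16 loops=2 length=13.389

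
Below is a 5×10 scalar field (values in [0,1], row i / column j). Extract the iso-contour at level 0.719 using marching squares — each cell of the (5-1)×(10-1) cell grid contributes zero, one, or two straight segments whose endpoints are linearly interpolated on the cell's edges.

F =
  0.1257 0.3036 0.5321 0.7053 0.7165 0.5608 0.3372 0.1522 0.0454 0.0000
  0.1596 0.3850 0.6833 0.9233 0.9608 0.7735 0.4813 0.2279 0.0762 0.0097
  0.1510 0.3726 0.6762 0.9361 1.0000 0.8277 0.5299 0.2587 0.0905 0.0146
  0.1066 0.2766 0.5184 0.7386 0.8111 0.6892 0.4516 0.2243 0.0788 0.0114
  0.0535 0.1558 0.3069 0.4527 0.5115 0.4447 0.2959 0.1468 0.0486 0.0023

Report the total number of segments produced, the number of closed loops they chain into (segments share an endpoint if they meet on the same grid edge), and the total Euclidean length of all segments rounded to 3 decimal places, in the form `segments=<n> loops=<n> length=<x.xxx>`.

cell (0,2): code 0100 → (0.063,3.000)–(1.000,2.149)
cell (0,3): code 1100 → (0.010,4.000)–(0.063,3.000)
cell (0,4): code 1100 → (0.744,5.000)–(0.010,4.000)
cell (0,5): code 1000 → (1.000,5.187)–(0.744,5.000)
cell (1,2): code 0110 → (1.000,2.149)–(2.000,2.165)
cell (1,5): code 1001 → (2.000,5.365)–(1.000,5.187)
cell (2,2): code 0110 → (2.000,2.165)–(3.000,2.911)
cell (2,4): code 1011 → (3.000,4.756)–(2.785,5.000)
cell (2,5): code 0001 → (2.785,5.000)–(2.000,5.365)
cell (3,2): code 0010 → (3.000,2.911)–(3.069,3.000)
cell (3,3): code 0011 → (3.069,3.000)–(3.307,4.000)
cell (3,4): code 0001 → (3.307,4.000)–(3.000,4.756)
total: 12 segments, chained into 1 closed loop(s), length Σ = 10.235666

segments=12 loops=1 length=10.236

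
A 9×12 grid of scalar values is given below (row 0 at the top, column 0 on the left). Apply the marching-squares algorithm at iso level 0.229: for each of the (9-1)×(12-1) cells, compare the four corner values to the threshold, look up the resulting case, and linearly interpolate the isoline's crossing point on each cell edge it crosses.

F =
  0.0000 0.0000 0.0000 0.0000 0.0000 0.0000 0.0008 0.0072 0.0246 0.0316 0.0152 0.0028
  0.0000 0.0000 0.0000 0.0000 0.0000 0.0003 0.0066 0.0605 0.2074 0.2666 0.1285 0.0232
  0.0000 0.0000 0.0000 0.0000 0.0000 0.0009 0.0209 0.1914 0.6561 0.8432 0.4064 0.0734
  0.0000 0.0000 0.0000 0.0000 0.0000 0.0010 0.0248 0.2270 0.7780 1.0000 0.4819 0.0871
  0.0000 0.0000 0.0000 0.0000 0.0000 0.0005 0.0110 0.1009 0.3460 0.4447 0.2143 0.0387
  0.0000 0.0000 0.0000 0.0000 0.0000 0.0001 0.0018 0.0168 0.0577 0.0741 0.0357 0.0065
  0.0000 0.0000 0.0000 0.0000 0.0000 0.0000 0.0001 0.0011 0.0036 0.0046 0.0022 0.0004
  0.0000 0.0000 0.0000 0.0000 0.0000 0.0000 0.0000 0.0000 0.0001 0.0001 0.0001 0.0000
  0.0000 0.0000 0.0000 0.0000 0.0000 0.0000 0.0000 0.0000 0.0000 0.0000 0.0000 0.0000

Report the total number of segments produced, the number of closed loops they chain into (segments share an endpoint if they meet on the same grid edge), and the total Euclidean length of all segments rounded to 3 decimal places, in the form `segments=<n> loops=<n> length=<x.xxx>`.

segments=14 loops=1 length=11.412

cell (0,8): code 0100 → (0.840,9.000)–(1.000,8.365)
cell (0,9): code 1000 → (1.000,9.272)–(0.840,9.000)
cell (1,7): code 0100 → (1.048,8.000)–(2.000,7.081)
cell (1,8): code 1110 → (1.000,8.365)–(1.048,8.000)
cell (1,9): code 1101 → (1.362,10.000)–(1.000,9.272)
cell (1,10): code 1000 → (2.000,10.533)–(1.362,10.000)
cell (2,7): code 0110 → (2.000,7.081)–(3.000,7.004)
cell (2,10): code 1001 → (3.000,10.641)–(2.000,10.533)
cell (3,7): code 0110 → (3.000,7.004)–(4.000,7.523)
cell (3,9): code 1011 → (4.000,9.936)–(3.945,10.000)
cell (3,10): code 0001 → (3.945,10.000)–(3.000,10.641)
cell (4,7): code 0010 → (4.000,7.523)–(4.406,8.000)
cell (4,8): code 0011 → (4.406,8.000)–(4.582,9.000)
cell (4,9): code 0001 → (4.582,9.000)–(4.000,9.936)
total: 14 segments, chained into 1 closed loop(s), length Σ = 11.411724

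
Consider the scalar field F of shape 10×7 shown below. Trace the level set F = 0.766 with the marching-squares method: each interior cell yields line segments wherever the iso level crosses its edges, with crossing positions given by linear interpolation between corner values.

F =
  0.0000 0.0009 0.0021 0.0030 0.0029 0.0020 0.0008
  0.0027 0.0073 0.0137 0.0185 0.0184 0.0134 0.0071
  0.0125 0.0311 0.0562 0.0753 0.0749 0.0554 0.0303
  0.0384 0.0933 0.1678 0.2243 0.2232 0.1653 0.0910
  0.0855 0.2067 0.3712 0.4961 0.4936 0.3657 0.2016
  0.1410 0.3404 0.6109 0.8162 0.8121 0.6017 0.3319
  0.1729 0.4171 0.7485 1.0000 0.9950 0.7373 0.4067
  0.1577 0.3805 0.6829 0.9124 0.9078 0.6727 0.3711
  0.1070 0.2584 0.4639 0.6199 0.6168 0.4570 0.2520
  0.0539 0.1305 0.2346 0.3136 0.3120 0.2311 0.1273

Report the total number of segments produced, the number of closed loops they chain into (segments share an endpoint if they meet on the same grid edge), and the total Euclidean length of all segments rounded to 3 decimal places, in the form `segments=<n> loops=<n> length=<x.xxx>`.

cell (4,2): code 0100 → (4.843,3.000)–(5.000,2.755)
cell (4,3): code 1100 → (4.855,4.000)–(4.843,3.000)
cell (4,4): code 1000 → (5.000,4.219)–(4.855,4.000)
cell (5,2): code 0110 → (5.000,2.755)–(6.000,2.070)
cell (5,4): code 1001 → (6.000,4.889)–(5.000,4.219)
cell (6,2): code 0110 → (6.000,2.070)–(7.000,2.362)
cell (6,4): code 1001 → (7.000,4.603)–(6.000,4.889)
cell (7,2): code 0010 → (7.000,2.362)–(7.501,3.000)
cell (7,3): code 0011 → (7.501,3.000)–(7.487,4.000)
cell (7,4): code 0001 → (7.487,4.000)–(7.000,4.603)
total: 10 segments, chained into 1 closed loop(s), length Σ = 8.637384

segments=10 loops=1 length=8.637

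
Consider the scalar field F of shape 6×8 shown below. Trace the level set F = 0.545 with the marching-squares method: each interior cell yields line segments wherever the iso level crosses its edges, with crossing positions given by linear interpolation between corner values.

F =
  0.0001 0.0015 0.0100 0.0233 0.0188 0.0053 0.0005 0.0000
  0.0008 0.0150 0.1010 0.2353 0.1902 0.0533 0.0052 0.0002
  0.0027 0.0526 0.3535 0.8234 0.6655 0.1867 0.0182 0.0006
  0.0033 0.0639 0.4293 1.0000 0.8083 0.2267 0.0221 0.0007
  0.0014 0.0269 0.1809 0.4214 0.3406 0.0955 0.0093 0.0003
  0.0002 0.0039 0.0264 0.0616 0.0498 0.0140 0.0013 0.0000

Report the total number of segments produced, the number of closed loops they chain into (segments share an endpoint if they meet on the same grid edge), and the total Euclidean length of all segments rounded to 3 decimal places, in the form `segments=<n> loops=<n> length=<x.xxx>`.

cell (1,2): code 0100 → (1.527,3.000)–(2.000,2.408)
cell (1,3): code 1100 → (1.746,4.000)–(1.527,3.000)
cell (1,4): code 1000 → (2.000,4.252)–(1.746,4.000)
cell (2,2): code 0110 → (2.000,2.408)–(3.000,2.203)
cell (2,4): code 1001 → (3.000,4.453)–(2.000,4.252)
cell (3,2): code 0010 → (3.000,2.203)–(3.786,3.000)
cell (3,3): code 0011 → (3.786,3.000)–(3.563,4.000)
cell (3,4): code 0001 → (3.563,4.000)–(3.000,4.453)
total: 8 segments, chained into 1 closed loop(s), length Σ = 7.047145

segments=8 loops=1 length=7.047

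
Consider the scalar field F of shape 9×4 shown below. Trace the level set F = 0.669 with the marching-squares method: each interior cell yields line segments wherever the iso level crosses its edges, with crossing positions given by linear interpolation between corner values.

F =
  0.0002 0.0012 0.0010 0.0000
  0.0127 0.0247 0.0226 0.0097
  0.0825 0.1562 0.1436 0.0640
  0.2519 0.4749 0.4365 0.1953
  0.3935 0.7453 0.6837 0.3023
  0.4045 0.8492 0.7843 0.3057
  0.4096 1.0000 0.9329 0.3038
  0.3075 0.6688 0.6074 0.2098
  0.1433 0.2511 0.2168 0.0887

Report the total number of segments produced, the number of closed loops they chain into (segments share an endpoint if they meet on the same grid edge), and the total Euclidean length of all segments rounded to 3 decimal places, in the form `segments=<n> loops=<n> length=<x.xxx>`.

cell (3,0): code 0100 → (3.718,1.000)–(4.000,0.783)
cell (3,1): code 1100 → (3.941,2.000)–(3.718,1.000)
cell (3,2): code 1000 → (4.000,2.039)–(3.941,2.000)
cell (4,0): code 0110 → (4.000,0.783)–(5.000,0.595)
cell (4,2): code 1001 → (5.000,2.241)–(4.000,2.039)
cell (5,0): code 0110 → (5.000,0.595)–(6.000,0.439)
cell (5,2): code 1001 → (6.000,2.419)–(5.000,2.241)
cell (6,0): code 0010 → (6.000,0.439)–(6.999,1.000)
cell (6,1): code 0011 → (6.999,1.000)–(6.811,2.000)
cell (6,2): code 0001 → (6.811,2.000)–(6.000,2.419)
total: 10 segments, chained into 1 closed loop(s), length Σ = 8.593329

segments=10 loops=1 length=8.593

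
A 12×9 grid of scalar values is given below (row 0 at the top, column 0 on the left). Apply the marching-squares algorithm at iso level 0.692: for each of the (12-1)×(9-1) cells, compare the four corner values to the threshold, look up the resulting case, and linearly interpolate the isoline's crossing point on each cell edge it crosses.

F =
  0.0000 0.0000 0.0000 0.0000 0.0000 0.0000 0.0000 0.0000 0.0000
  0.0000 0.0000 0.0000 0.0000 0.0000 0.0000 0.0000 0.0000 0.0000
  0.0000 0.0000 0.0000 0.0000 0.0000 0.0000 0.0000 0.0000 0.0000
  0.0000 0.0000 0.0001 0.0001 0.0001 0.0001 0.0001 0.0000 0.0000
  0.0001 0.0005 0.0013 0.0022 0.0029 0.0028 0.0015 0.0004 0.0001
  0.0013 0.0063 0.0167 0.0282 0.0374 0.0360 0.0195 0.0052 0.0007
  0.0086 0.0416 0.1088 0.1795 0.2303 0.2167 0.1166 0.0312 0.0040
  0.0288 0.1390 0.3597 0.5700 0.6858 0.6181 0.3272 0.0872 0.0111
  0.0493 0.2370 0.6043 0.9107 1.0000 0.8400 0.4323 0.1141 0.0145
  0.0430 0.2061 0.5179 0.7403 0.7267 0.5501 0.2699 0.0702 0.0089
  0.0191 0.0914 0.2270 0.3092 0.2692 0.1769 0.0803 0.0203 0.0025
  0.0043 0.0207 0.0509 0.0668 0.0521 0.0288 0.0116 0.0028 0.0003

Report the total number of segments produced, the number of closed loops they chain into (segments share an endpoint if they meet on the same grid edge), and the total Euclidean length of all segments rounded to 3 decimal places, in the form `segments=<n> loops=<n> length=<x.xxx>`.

cell (7,2): code 0100 → (7.358,3.000)–(8.000,2.286)
cell (7,3): code 1100 → (7.020,4.000)–(7.358,3.000)
cell (7,4): code 1100 → (7.333,5.000)–(7.020,4.000)
cell (7,5): code 1000 → (8.000,5.363)–(7.333,5.000)
cell (8,2): code 0110 → (8.000,2.286)–(9.000,2.783)
cell (8,4): code 1011 → (9.000,4.196)–(8.511,5.000)
cell (8,5): code 0001 → (8.511,5.000)–(8.000,5.363)
cell (9,2): code 0010 → (9.000,2.783)–(9.112,3.000)
cell (9,3): code 0011 → (9.112,3.000)–(9.076,4.000)
cell (9,4): code 0001 → (9.076,4.000)–(9.000,4.196)
total: 10 segments, chained into 1 closed loop(s), length Σ = 7.962389

segments=10 loops=1 length=7.962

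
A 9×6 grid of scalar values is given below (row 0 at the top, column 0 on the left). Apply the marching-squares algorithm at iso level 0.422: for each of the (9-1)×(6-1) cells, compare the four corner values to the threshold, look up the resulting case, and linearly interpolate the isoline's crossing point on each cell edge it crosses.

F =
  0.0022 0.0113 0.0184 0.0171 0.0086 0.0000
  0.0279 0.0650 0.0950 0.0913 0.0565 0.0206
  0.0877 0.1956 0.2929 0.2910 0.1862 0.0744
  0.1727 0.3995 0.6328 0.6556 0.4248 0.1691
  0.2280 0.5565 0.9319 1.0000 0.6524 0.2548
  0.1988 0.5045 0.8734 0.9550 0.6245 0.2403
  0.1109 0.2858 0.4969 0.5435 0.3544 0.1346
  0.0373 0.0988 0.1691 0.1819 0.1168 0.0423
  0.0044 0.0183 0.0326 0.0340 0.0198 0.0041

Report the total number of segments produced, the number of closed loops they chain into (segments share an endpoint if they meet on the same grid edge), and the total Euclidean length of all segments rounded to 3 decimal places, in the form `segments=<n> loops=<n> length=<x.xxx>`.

segments=16 loops=1 length=12.443

cell (2,1): code 0100 → (2.380,2.000)–(3.000,1.096)
cell (2,2): code 1100 → (2.359,3.000)–(2.380,2.000)
cell (2,3): code 1100 → (2.988,4.000)–(2.359,3.000)
cell (2,4): code 1000 → (3.000,4.011)–(2.988,4.000)
cell (3,0): code 0100 → (3.143,1.000)–(4.000,0.591)
cell (3,1): code 1110 → (3.000,1.096)–(3.143,1.000)
cell (3,4): code 1001 → (4.000,4.579)–(3.000,4.011)
cell (4,0): code 0110 → (4.000,0.591)–(5.000,0.730)
cell (4,4): code 1001 → (5.000,4.527)–(4.000,4.579)
cell (5,0): code 0010 → (5.000,0.730)–(5.377,1.000)
cell (5,1): code 0111 → (5.377,1.000)–(6.000,1.645)
cell (5,3): code 1011 → (6.000,3.643)–(5.750,4.000)
cell (5,4): code 0001 → (5.750,4.000)–(5.000,4.527)
cell (6,1): code 0010 → (6.000,1.645)–(6.228,2.000)
cell (6,2): code 0011 → (6.228,2.000)–(6.336,3.000)
cell (6,3): code 0001 → (6.336,3.000)–(6.000,3.643)
total: 16 segments, chained into 1 closed loop(s), length Σ = 12.443397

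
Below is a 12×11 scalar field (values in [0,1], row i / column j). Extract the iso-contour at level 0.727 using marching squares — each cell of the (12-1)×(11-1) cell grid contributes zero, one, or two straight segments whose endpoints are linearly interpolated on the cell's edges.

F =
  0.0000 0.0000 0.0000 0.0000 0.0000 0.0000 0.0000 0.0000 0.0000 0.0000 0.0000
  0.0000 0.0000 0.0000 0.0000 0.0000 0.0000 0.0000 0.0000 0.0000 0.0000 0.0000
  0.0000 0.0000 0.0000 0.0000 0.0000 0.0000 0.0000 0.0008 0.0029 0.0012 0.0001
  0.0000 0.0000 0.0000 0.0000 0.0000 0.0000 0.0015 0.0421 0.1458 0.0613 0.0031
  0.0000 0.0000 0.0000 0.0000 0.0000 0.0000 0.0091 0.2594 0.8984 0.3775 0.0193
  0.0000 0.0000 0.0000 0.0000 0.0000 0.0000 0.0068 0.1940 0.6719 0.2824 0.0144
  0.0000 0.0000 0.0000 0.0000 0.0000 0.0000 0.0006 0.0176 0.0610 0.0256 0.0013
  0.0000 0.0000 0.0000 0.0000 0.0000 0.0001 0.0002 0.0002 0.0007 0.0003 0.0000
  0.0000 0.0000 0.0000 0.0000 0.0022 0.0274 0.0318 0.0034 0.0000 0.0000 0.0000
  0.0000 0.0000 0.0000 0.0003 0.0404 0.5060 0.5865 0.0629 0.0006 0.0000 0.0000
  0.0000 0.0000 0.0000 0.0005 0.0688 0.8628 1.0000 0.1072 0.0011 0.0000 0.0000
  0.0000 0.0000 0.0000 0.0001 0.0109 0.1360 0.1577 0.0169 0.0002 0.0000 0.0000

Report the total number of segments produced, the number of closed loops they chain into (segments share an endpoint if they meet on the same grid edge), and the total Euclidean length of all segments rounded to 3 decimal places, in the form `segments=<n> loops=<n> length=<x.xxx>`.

segments=10 loops=2 length=6.272

cell (3,7): code 0100 → (3.772,8.000)–(4.000,7.732)
cell (3,8): code 1000 → (4.000,8.329)–(3.772,8.000)
cell (4,7): code 0010 → (4.000,7.732)–(4.757,8.000)
cell (4,8): code 0001 → (4.757,8.000)–(4.000,8.329)
cell (9,4): code 0100 → (9.619,5.000)–(10.000,4.829)
cell (9,5): code 1100 → (9.340,6.000)–(9.619,5.000)
cell (9,6): code 1000 → (10.000,6.306)–(9.340,6.000)
cell (10,4): code 0010 → (10.000,4.829)–(10.187,5.000)
cell (10,5): code 0011 → (10.187,5.000)–(10.324,6.000)
cell (10,6): code 0001 → (10.324,6.000)–(10.000,6.306)
total: 10 segments, chained into 2 closed loop(s), length Σ = 6.271576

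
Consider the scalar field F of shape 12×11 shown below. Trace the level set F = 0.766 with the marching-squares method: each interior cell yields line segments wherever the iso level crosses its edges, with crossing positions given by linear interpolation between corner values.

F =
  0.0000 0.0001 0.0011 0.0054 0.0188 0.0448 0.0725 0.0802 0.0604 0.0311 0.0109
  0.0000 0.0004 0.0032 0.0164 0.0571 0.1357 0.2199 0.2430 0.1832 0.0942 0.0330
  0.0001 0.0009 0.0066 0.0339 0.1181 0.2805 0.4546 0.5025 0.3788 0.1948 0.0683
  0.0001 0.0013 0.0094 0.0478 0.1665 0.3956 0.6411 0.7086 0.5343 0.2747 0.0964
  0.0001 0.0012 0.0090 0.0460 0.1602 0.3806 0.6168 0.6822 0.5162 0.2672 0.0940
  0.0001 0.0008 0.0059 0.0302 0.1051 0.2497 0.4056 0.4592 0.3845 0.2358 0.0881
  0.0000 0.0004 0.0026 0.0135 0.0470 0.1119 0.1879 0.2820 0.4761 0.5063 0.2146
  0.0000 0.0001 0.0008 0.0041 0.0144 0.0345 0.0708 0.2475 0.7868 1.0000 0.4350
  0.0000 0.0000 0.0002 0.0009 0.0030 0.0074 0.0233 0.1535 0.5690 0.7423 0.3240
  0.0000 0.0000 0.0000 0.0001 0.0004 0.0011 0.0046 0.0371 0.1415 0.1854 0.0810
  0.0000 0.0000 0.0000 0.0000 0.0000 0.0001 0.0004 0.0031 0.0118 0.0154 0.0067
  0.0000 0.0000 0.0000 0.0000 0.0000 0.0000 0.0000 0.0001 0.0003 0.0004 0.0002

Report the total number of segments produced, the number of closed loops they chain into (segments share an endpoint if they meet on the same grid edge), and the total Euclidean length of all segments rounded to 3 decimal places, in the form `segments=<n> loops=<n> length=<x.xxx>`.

cell (6,7): code 0100 → (6.933,8.000)–(7.000,7.961)
cell (6,8): code 1100 → (6.526,9.000)–(6.933,8.000)
cell (6,9): code 1000 → (7.000,9.414)–(6.526,9.000)
cell (7,7): code 0010 → (7.000,7.961)–(7.096,8.000)
cell (7,8): code 0011 → (7.096,8.000)–(7.908,9.000)
cell (7,9): code 0001 → (7.908,9.000)–(7.000,9.414)
total: 6 segments, chained into 1 closed loop(s), length Σ = 4.175858

segments=6 loops=1 length=4.176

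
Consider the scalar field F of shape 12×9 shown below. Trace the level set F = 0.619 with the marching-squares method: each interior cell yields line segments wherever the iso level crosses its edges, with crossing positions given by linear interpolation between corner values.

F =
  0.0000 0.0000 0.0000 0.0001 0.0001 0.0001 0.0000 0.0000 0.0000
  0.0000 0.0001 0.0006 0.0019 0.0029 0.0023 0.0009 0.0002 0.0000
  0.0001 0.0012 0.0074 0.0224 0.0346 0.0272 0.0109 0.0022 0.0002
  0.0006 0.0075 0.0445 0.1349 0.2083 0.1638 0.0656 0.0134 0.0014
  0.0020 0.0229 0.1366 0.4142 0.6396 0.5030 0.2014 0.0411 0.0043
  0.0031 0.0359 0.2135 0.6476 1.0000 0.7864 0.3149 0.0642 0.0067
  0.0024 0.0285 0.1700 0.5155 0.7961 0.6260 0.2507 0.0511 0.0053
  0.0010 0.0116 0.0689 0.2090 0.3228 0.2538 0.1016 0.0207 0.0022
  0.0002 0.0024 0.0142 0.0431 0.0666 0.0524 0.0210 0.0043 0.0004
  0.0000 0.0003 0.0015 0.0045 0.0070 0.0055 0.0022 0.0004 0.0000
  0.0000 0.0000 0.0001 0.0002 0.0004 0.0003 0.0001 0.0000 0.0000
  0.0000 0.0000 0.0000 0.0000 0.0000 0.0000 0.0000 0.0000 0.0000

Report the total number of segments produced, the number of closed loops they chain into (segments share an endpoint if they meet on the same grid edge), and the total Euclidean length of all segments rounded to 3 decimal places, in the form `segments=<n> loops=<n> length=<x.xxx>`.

cell (3,3): code 0100 → (3.952,4.000)–(4.000,3.909)
cell (3,4): code 1000 → (4.000,4.151)–(3.952,4.000)
cell (4,2): code 0100 → (4.877,3.000)–(5.000,2.934)
cell (4,3): code 1110 → (4.000,3.909)–(4.877,3.000)
cell (4,4): code 1101 → (4.409,5.000)–(4.000,4.151)
cell (4,5): code 1000 → (5.000,5.355)–(4.409,5.000)
cell (5,2): code 0010 → (5.000,2.934)–(5.217,3.000)
cell (5,3): code 0111 → (5.217,3.000)–(6.000,3.369)
cell (5,5): code 1001 → (6.000,5.019)–(5.000,5.355)
cell (6,3): code 0010 → (6.000,3.369)–(6.374,4.000)
cell (6,4): code 0011 → (6.374,4.000)–(6.019,5.000)
cell (6,5): code 0001 → (6.019,5.000)–(6.000,5.019)
total: 12 segments, chained into 1 closed loop(s), length Σ = 7.264267

segments=12 loops=1 length=7.264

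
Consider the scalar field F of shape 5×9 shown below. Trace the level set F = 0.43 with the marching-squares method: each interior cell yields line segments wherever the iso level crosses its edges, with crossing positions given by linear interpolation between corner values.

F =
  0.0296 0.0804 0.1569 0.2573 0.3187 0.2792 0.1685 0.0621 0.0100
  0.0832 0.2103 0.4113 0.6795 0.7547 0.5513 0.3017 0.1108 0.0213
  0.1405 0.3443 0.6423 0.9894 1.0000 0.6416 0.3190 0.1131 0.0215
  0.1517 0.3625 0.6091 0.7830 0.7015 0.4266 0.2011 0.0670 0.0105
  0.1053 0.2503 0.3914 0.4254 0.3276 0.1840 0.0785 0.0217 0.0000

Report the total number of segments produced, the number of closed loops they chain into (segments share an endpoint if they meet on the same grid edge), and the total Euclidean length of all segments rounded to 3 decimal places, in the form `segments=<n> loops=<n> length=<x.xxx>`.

cell (0,2): code 0100 → (0.409,3.000)–(1.000,2.070)
cell (0,3): code 1100 → (0.255,4.000)–(0.409,3.000)
cell (0,4): code 1100 → (0.554,5.000)–(0.255,4.000)
cell (0,5): code 1000 → (1.000,5.486)–(0.554,5.000)
cell (1,1): code 0100 → (1.081,2.000)–(2.000,1.288)
cell (1,2): code 1110 → (1.000,2.070)–(1.081,2.000)
cell (1,5): code 1001 → (2.000,5.656)–(1.000,5.486)
cell (2,1): code 0110 → (2.000,1.288)–(3.000,1.274)
cell (2,4): code 1011 → (3.000,4.988)–(2.984,5.000)
cell (2,5): code 0001 → (2.984,5.000)–(2.000,5.656)
cell (3,1): code 0010 → (3.000,1.274)–(3.823,2.000)
cell (3,2): code 0011 → (3.823,2.000)–(3.987,3.000)
cell (3,3): code 0011 → (3.987,3.000)–(3.726,4.000)
cell (3,4): code 0001 → (3.726,4.000)–(3.000,4.988)
total: 14 segments, chained into 1 closed loop(s), length Σ = 12.674151

segments=14 loops=1 length=12.674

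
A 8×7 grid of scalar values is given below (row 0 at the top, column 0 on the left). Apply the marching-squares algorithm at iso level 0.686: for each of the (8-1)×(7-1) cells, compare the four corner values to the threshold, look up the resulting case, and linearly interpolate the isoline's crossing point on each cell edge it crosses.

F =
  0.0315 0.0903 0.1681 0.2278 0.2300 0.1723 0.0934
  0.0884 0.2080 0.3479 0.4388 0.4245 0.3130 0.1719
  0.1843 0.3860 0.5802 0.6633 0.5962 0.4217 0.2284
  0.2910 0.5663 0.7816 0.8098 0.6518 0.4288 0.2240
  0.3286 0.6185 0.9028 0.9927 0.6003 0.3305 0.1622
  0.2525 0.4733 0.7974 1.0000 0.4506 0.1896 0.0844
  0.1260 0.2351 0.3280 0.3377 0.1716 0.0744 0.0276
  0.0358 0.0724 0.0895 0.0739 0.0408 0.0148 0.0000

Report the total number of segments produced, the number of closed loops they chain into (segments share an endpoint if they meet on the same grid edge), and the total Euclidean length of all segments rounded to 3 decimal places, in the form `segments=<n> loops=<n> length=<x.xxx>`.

cell (2,1): code 0100 → (2.525,2.000)–(3.000,1.556)
cell (2,2): code 1100 → (2.155,3.000)–(2.525,2.000)
cell (2,3): code 1000 → (3.000,3.784)–(2.155,3.000)
cell (3,1): code 0110 → (3.000,1.556)–(4.000,1.237)
cell (3,3): code 1001 → (4.000,3.782)–(3.000,3.784)
cell (4,1): code 0110 → (4.000,1.237)–(5.000,1.656)
cell (4,3): code 1001 → (5.000,3.572)–(4.000,3.782)
cell (5,1): code 0010 → (5.000,1.656)–(5.237,2.000)
cell (5,2): code 0011 → (5.237,2.000)–(5.474,3.000)
cell (5,3): code 0001 → (5.474,3.000)–(5.000,3.572)
total: 10 segments, chained into 1 closed loop(s), length Σ = 9.212220

segments=10 loops=1 length=9.212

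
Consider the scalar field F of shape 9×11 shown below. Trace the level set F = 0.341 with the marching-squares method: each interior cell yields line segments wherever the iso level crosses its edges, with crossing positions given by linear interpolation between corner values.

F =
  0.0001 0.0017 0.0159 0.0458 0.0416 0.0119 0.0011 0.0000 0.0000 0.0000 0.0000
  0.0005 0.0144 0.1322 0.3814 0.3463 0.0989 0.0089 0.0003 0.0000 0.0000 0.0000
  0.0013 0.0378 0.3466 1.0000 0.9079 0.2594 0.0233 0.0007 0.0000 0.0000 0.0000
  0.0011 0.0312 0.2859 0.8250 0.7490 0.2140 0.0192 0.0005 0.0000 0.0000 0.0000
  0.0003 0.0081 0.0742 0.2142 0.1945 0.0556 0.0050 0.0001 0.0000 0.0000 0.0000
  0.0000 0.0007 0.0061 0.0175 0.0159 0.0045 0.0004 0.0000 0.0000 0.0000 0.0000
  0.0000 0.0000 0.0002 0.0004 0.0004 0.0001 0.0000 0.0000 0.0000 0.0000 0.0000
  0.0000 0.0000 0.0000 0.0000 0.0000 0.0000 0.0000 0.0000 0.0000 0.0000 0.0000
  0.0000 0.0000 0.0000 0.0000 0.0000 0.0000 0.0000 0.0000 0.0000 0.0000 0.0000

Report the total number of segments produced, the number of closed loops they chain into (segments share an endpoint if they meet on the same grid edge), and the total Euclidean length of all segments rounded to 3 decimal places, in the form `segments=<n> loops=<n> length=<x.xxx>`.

cell (0,2): code 0100 → (0.880,3.000)–(1.000,2.838)
cell (0,3): code 1100 → (0.983,4.000)–(0.880,3.000)
cell (0,4): code 1000 → (1.000,4.021)–(0.983,4.000)
cell (1,1): code 0100 → (1.974,2.000)–(2.000,1.982)
cell (1,2): code 1110 → (1.000,2.838)–(1.974,2.000)
cell (1,4): code 1001 → (2.000,4.874)–(1.000,4.021)
cell (2,1): code 0010 → (2.000,1.982)–(2.092,2.000)
cell (2,2): code 0111 → (2.092,2.000)–(3.000,2.102)
cell (2,4): code 1001 → (3.000,4.763)–(2.000,4.874)
cell (3,2): code 0010 → (3.000,2.102)–(3.792,3.000)
cell (3,3): code 0011 → (3.792,3.000)–(3.736,4.000)
cell (3,4): code 0001 → (3.736,4.000)–(3.000,4.763)
total: 12 segments, chained into 1 closed loop(s), length Σ = 9.138028

segments=12 loops=1 length=9.138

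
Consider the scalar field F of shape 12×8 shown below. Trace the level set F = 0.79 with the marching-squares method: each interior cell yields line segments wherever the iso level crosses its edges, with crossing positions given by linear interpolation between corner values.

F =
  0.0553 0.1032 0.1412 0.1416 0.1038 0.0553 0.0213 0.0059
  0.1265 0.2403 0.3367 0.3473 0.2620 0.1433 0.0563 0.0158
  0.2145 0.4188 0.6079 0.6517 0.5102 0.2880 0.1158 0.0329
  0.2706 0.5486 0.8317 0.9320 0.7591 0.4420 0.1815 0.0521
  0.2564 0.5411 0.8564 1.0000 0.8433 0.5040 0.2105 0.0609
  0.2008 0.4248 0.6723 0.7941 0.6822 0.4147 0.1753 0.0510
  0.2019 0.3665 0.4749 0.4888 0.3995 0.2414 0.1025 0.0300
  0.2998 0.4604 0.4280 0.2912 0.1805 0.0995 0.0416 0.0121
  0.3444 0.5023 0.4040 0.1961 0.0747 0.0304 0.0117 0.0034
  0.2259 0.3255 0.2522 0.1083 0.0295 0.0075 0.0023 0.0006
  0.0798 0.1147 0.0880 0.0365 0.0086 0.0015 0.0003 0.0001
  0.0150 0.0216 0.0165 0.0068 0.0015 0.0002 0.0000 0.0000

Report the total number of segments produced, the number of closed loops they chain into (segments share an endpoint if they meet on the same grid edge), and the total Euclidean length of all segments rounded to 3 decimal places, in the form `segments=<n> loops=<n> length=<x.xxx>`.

segments=12 loops=1 length=7.506

cell (2,1): code 0100 → (2.814,2.000)–(3.000,1.853)
cell (2,2): code 1100 → (2.493,3.000)–(2.814,2.000)
cell (2,3): code 1000 → (3.000,3.821)–(2.493,3.000)
cell (3,1): code 0110 → (3.000,1.853)–(4.000,1.789)
cell (3,3): code 1101 → (3.367,4.000)–(3.000,3.821)
cell (3,4): code 1000 → (4.000,4.157)–(3.367,4.000)
cell (4,1): code 0010 → (4.000,1.789)–(4.361,2.000)
cell (4,2): code 0111 → (4.361,2.000)–(5.000,2.966)
cell (4,3): code 1011 → (5.000,3.037)–(4.331,4.000)
cell (4,4): code 0001 → (4.331,4.000)–(4.000,4.157)
cell (5,2): code 0010 → (5.000,2.966)–(5.013,3.000)
cell (5,3): code 0001 → (5.013,3.000)–(5.000,3.037)
total: 12 segments, chained into 1 closed loop(s), length Σ = 7.505726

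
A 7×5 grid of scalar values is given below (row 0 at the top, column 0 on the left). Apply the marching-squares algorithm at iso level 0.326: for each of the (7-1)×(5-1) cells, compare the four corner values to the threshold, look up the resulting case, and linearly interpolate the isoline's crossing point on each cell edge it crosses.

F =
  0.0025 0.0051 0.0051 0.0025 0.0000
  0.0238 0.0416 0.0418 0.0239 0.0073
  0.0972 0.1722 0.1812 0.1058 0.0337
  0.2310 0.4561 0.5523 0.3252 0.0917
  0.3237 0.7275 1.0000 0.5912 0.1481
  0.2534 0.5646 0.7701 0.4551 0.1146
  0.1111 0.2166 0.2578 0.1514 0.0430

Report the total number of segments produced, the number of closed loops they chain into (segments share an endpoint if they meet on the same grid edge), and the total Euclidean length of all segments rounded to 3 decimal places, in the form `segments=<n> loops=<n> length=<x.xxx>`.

cell (2,0): code 0100 → (2.542,1.000)–(3.000,0.422)
cell (2,1): code 1100 → (2.390,2.000)–(2.542,1.000)
cell (2,2): code 1000 → (3.000,2.996)–(2.390,2.000)
cell (3,0): code 0110 → (3.000,0.422)–(4.000,0.006)
cell (3,2): code 1101 → (3.003,3.000)–(3.000,2.996)
cell (3,3): code 1000 → (4.000,3.599)–(3.003,3.000)
cell (4,0): code 0110 → (4.000,0.006)–(5.000,0.233)
cell (4,3): code 1001 → (5.000,3.379)–(4.000,3.599)
cell (5,0): code 0010 → (5.000,0.233)–(5.686,1.000)
cell (5,1): code 0011 → (5.686,1.000)–(5.867,2.000)
cell (5,2): code 0011 → (5.867,2.000)–(5.425,3.000)
cell (5,3): code 0001 → (5.425,3.000)–(5.000,3.379)
total: 12 segments, chained into 1 closed loop(s), length Σ = 10.925009

segments=12 loops=1 length=10.925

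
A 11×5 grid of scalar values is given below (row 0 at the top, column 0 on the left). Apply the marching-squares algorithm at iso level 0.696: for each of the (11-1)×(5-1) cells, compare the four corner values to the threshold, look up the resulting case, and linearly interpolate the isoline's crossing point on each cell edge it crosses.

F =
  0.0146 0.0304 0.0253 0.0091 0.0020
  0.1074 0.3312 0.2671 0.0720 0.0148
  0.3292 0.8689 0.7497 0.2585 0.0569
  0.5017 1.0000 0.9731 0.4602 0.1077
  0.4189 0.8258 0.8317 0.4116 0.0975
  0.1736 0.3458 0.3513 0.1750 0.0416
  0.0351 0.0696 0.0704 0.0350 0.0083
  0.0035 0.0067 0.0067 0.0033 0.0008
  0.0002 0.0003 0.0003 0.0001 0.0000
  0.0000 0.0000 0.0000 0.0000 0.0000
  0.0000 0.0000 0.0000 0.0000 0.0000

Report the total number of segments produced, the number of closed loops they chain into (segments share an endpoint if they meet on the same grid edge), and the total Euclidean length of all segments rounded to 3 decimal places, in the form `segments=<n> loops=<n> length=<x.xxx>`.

cell (1,0): code 0100 → (1.678,1.000)–(2.000,0.680)
cell (1,1): code 1100 → (1.889,2.000)–(1.678,1.000)
cell (1,2): code 1000 → (2.000,2.109)–(1.889,2.000)
cell (2,0): code 0110 → (2.000,0.680)–(3.000,0.390)
cell (2,2): code 1001 → (3.000,2.540)–(2.000,2.109)
cell (3,0): code 0110 → (3.000,0.390)–(4.000,0.681)
cell (3,2): code 1001 → (4.000,2.323)–(3.000,2.540)
cell (4,0): code 0010 → (4.000,0.681)–(4.270,1.000)
cell (4,1): code 0011 → (4.270,1.000)–(4.282,2.000)
cell (4,2): code 0001 → (4.282,2.000)–(4.000,2.323)
total: 10 segments, chained into 1 closed loop(s), length Σ = 7.673987

segments=10 loops=1 length=7.674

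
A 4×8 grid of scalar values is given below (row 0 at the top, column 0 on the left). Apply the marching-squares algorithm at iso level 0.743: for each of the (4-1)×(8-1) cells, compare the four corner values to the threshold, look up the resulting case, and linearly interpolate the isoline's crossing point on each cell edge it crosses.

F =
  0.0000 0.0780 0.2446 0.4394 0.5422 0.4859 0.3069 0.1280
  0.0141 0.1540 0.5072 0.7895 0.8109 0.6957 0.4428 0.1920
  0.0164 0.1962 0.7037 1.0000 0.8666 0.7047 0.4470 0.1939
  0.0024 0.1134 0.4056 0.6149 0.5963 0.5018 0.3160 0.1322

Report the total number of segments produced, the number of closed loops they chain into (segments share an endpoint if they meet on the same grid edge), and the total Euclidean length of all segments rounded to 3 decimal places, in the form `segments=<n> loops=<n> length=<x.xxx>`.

cell (0,2): code 0100 → (0.867,3.000)–(1.000,2.835)
cell (0,3): code 1100 → (0.747,4.000)–(0.867,3.000)
cell (0,4): code 1000 → (1.000,4.589)–(0.747,4.000)
cell (1,2): code 0110 → (1.000,2.835)–(2.000,2.133)
cell (1,4): code 1001 → (2.000,4.763)–(1.000,4.589)
cell (2,2): code 0010 → (2.000,2.133)–(2.667,3.000)
cell (2,3): code 0011 → (2.667,3.000)–(2.457,4.000)
cell (2,4): code 0001 → (2.457,4.000)–(2.000,4.763)
total: 8 segments, chained into 1 closed loop(s), length Σ = 7.103379

segments=8 loops=1 length=7.103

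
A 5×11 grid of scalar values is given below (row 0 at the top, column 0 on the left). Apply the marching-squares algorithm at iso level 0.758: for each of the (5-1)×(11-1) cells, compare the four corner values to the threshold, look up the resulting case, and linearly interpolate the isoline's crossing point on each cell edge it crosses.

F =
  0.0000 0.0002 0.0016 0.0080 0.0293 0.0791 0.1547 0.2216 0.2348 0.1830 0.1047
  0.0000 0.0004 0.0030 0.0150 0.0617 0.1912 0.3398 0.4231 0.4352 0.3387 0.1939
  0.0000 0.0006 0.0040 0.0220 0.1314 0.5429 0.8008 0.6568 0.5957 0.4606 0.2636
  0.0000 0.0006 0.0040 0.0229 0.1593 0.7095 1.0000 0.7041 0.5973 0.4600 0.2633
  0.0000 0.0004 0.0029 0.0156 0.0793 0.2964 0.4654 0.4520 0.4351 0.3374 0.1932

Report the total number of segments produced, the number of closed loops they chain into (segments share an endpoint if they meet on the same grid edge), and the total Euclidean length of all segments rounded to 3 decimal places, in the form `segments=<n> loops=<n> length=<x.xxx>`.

cell (1,5): code 0100 → (1.907,6.000)–(2.000,5.834)
cell (1,6): code 1000 → (2.000,6.297)–(1.907,6.000)
cell (2,5): code 0110 → (2.000,5.834)–(3.000,5.167)
cell (2,6): code 1001 → (3.000,6.818)–(2.000,6.297)
cell (3,5): code 0010 → (3.000,5.167)–(3.453,6.000)
cell (3,6): code 0001 → (3.453,6.000)–(3.000,6.818)
total: 6 segments, chained into 1 closed loop(s), length Σ = 4.713895

segments=6 loops=1 length=4.714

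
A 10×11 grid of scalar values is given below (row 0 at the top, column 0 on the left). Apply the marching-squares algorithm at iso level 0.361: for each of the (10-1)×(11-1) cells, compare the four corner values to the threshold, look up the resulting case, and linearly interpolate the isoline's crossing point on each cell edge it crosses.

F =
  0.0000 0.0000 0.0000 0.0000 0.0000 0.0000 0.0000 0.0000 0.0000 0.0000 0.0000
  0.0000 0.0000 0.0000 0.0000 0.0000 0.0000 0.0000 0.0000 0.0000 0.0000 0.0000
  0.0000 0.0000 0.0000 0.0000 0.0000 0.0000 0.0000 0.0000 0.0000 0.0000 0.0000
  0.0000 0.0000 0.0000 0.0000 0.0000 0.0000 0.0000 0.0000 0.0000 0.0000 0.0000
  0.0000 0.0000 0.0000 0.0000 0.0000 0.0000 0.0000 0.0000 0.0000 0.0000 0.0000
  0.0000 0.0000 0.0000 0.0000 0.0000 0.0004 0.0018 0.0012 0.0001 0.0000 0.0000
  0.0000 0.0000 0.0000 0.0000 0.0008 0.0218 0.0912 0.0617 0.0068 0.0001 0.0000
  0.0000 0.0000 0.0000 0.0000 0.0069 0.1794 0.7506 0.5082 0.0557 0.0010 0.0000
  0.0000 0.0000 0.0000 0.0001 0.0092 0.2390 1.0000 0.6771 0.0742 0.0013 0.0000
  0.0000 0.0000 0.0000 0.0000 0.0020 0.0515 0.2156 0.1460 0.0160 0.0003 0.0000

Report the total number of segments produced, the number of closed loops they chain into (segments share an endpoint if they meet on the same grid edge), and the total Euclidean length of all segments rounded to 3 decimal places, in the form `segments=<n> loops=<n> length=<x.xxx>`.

segments=8 loops=1 length=7.418

cell (6,5): code 0100 → (6.409,6.000)–(7.000,5.318)
cell (6,6): code 1100 → (6.670,7.000)–(6.409,6.000)
cell (6,7): code 1000 → (7.000,7.325)–(6.670,7.000)
cell (7,5): code 0110 → (7.000,5.318)–(8.000,5.160)
cell (7,7): code 1001 → (8.000,7.524)–(7.000,7.325)
cell (8,5): code 0010 → (8.000,5.160)–(8.815,6.000)
cell (8,6): code 0011 → (8.815,6.000)–(8.595,7.000)
cell (8,7): code 0001 → (8.595,7.000)–(8.000,7.524)
total: 8 segments, chained into 1 closed loop(s), length Σ = 7.417926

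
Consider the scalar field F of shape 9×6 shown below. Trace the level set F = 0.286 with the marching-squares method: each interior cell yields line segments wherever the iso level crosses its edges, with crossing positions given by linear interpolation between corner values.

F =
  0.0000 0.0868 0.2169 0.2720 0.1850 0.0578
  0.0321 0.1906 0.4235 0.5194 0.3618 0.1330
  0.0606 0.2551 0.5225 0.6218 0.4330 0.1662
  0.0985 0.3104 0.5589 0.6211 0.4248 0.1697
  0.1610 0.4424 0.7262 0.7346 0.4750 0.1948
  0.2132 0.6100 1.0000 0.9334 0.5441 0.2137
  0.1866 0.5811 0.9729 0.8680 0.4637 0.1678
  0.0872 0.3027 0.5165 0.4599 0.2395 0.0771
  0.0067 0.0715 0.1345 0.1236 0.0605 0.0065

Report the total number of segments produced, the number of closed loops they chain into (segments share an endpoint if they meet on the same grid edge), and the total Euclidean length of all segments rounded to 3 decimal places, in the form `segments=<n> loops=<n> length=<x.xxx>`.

segments=22 loops=1 length=19.525

cell (0,1): code 0100 → (0.334,2.000)–(1.000,1.410)
cell (0,2): code 1100 → (0.057,3.000)–(0.334,2.000)
cell (0,3): code 1100 → (0.571,4.000)–(0.057,3.000)
cell (0,4): code 1000 → (1.000,4.331)–(0.571,4.000)
cell (1,1): code 0110 → (1.000,1.410)–(2.000,1.116)
cell (1,4): code 1001 → (2.000,4.551)–(1.000,4.331)
cell (2,0): code 0100 → (2.559,1.000)–(3.000,0.885)
cell (2,1): code 1110 → (2.000,1.116)–(2.559,1.000)
cell (2,4): code 1001 → (3.000,4.544)–(2.000,4.551)
cell (3,0): code 0110 → (3.000,0.885)–(4.000,0.444)
cell (3,4): code 1001 → (4.000,4.675)–(3.000,4.544)
cell (4,0): code 0110 → (4.000,0.444)–(5.000,0.183)
cell (4,4): code 1001 → (5.000,4.781)–(4.000,4.675)
cell (5,0): code 0110 → (5.000,0.183)–(6.000,0.252)
cell (5,4): code 1001 → (6.000,4.601)–(5.000,4.781)
cell (6,0): code 0110 → (6.000,0.252)–(7.000,0.923)
cell (6,3): code 1011 → (7.000,3.789)–(6.793,4.000)
cell (6,4): code 0001 → (6.793,4.000)–(6.000,4.601)
cell (7,0): code 0010 → (7.000,0.923)–(7.072,1.000)
cell (7,1): code 0011 → (7.072,1.000)–(7.603,2.000)
cell (7,2): code 0011 → (7.603,2.000)–(7.517,3.000)
cell (7,3): code 0001 → (7.517,3.000)–(7.000,3.789)
total: 22 segments, chained into 1 closed loop(s), length Σ = 19.525341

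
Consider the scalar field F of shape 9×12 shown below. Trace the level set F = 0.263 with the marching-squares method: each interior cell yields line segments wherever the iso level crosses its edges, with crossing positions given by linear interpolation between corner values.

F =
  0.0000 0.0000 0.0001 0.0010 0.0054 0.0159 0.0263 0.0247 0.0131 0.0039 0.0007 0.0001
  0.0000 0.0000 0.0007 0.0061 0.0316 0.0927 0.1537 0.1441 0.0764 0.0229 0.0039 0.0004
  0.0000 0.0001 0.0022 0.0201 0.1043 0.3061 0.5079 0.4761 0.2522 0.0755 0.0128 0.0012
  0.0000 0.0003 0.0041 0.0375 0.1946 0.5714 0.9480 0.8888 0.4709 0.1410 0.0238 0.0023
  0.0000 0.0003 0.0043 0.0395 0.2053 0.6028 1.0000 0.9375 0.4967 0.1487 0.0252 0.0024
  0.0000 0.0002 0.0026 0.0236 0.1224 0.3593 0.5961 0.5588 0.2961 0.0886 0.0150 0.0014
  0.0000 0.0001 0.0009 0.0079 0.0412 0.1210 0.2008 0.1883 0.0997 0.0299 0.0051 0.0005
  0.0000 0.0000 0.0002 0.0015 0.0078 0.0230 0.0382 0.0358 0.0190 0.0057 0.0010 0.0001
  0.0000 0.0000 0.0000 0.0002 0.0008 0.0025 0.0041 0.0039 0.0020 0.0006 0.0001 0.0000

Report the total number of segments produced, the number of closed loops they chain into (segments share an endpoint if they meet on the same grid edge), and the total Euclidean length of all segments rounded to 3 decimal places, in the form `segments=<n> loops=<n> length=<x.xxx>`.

segments=16 loops=1 length=14.236

cell (1,4): code 0100 → (1.798,5.000)–(2.000,4.786)
cell (1,5): code 1100 → (1.309,6.000)–(1.798,5.000)
cell (1,6): code 1100 → (1.358,7.000)–(1.309,6.000)
cell (1,7): code 1000 → (2.000,7.952)–(1.358,7.000)
cell (2,4): code 0110 → (2.000,4.786)–(3.000,4.182)
cell (2,7): code 1101 → (2.049,8.000)–(2.000,7.952)
cell (2,8): code 1000 → (3.000,8.630)–(2.049,8.000)
cell (3,4): code 0110 → (3.000,4.182)–(4.000,4.145)
cell (3,8): code 1001 → (4.000,8.672)–(3.000,8.630)
cell (4,4): code 0110 → (4.000,4.145)–(5.000,4.593)
cell (4,8): code 1001 → (5.000,8.160)–(4.000,8.672)
cell (5,4): code 0010 → (5.000,4.593)–(5.404,5.000)
cell (5,5): code 0011 → (5.404,5.000)–(5.843,6.000)
cell (5,6): code 0011 → (5.843,6.000)–(5.798,7.000)
cell (5,7): code 0011 → (5.798,7.000)–(5.169,8.000)
cell (5,8): code 0001 → (5.169,8.000)–(5.000,8.160)
total: 16 segments, chained into 1 closed loop(s), length Σ = 14.235661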